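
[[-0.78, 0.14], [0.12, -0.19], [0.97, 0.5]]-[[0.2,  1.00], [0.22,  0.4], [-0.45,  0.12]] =[[-0.98, -0.86],[-0.10, -0.59],[1.42, 0.38]]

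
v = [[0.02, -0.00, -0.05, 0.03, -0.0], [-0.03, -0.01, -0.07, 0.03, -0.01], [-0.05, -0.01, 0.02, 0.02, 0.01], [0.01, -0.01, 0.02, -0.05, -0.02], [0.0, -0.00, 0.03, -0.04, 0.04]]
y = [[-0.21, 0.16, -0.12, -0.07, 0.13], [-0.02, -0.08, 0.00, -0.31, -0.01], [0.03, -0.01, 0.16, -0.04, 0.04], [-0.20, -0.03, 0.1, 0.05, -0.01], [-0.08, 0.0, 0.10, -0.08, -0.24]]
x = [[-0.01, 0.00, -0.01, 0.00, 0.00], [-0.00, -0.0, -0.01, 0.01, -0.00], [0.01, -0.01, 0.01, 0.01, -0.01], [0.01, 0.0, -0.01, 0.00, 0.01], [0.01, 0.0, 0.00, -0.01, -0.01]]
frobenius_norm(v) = 0.15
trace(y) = -0.32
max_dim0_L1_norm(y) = 0.55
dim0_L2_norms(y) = [0.3, 0.18, 0.24, 0.33, 0.28]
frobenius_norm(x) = 0.04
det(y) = -0.00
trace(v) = 0.02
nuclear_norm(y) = 1.28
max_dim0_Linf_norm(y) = 0.31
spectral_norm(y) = 0.36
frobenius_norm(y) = 0.61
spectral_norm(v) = 0.12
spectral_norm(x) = 0.03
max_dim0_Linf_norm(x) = 0.01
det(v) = 0.00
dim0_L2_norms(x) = [0.02, 0.01, 0.02, 0.02, 0.02]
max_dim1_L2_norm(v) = 0.08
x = v @ y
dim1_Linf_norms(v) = [0.05, 0.07, 0.05, 0.05, 0.04]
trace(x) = -0.01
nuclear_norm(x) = 0.08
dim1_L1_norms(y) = [0.69, 0.42, 0.28, 0.39, 0.5]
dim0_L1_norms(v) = [0.11, 0.03, 0.19, 0.17, 0.08]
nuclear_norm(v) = 0.27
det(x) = 0.00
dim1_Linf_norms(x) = [0.01, 0.01, 0.01, 0.01, 0.01]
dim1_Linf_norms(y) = [0.21, 0.31, 0.16, 0.2, 0.24]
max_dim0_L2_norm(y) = 0.33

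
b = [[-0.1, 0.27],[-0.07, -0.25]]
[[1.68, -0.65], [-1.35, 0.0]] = b @[[-1.26, 3.67], [5.77, -1.03]]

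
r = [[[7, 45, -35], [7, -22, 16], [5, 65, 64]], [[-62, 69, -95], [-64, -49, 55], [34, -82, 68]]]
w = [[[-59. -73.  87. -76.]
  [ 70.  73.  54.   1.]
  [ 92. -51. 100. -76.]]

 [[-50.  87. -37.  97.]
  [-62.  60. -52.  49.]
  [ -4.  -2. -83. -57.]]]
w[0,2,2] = 100.0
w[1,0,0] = -50.0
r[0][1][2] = 16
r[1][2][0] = 34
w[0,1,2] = 54.0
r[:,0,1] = [45, 69]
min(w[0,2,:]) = -76.0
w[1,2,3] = -57.0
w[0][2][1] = -51.0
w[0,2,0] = 92.0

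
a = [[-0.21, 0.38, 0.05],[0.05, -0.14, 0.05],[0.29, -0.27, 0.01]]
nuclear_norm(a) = 0.77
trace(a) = -0.34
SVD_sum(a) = [[-0.25, 0.35, 0.01], [0.08, -0.11, -0.00], [0.23, -0.31, -0.01]] + [[0.05,  0.03,  0.01], [-0.02,  -0.02,  -0.01], [0.06,  0.04,  0.02]] + [[-0.0, -0.0, 0.02], [-0.01, -0.01, 0.06], [-0.0, -0.0, 0.00]]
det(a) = 0.00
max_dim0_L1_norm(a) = 0.79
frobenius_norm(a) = 0.61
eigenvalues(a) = [0.09, -0.25, -0.18]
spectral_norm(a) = 0.60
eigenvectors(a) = [[-0.5, -0.68, -0.64], [-0.28, -0.02, -0.15], [-0.82, 0.73, 0.76]]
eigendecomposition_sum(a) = [[0.03, 0.02, 0.03], [0.02, 0.01, 0.02], [0.05, 0.03, 0.05]] + [[-0.44, 1.18, -0.14],[-0.02, 0.04, -0.00],[0.48, -1.27, 0.15]] + [[0.2,-0.81,0.16], [0.05,-0.19,0.04], [-0.24,0.97,-0.19]]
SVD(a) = [[-0.72, 0.59, 0.36], [0.24, -0.28, 0.93], [0.65, 0.76, 0.06]] @ diag([0.5979489885590787, 0.10335664578357487, 0.0668910371689917]) @ [[0.59,-0.81,-0.03], [0.79,0.57,0.22], [-0.16,-0.16,0.97]]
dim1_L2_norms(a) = [0.44, 0.16, 0.4]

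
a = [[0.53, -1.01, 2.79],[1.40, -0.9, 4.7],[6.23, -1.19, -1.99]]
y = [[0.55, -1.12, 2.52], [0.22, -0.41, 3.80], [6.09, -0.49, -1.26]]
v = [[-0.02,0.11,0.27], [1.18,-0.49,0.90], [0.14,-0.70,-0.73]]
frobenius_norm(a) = 8.84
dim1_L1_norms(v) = [0.4, 2.57, 1.57]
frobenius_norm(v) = 1.89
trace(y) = -1.12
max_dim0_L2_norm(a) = 6.41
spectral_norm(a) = 6.65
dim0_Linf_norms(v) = [1.18, 0.7, 0.9]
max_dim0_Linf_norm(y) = 6.09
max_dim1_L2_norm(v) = 1.56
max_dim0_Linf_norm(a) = 6.23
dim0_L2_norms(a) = [6.41, 1.8, 5.82]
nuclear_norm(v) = 2.69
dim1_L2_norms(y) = [2.81, 3.83, 6.24]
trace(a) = -2.36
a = y + v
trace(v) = -1.24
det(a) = -17.48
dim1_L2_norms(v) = [0.29, 1.56, 1.02]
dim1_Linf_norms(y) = [2.52, 3.8, 6.09]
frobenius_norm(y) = 7.84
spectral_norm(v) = 1.57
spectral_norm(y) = 6.27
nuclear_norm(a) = 12.91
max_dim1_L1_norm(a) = 9.41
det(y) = -18.90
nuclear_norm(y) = 11.58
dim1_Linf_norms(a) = [2.79, 4.7, 6.23]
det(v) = -0.12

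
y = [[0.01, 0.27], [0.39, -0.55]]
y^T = [[0.01,0.39], [0.27,-0.55]]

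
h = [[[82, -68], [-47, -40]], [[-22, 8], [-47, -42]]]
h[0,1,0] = -47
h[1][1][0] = -47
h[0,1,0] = -47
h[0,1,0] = -47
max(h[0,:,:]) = 82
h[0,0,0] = 82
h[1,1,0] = -47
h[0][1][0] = -47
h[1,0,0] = -22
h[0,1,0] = -47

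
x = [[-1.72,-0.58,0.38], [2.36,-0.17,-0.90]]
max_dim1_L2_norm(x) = 2.53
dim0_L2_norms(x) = [2.92, 0.6, 0.98]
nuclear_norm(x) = 3.69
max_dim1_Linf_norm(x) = 2.36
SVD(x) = [[-0.58, 0.81], [0.81, 0.58]] @ diag([3.0782127860011754, 0.6101688652323076]) @ [[0.95, 0.06, -0.31], [-0.05, -0.94, -0.35]]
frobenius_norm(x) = 3.14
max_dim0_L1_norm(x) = 4.08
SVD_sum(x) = [[-1.69, -0.12, 0.55], [2.38, 0.16, -0.78]] + [[-0.03, -0.46, -0.17], [-0.02, -0.33, -0.12]]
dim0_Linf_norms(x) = [2.36, 0.58, 0.9]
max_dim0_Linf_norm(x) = 2.36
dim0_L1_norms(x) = [4.08, 0.75, 1.28]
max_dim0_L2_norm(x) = 2.92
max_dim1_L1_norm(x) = 3.43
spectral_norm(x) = 3.08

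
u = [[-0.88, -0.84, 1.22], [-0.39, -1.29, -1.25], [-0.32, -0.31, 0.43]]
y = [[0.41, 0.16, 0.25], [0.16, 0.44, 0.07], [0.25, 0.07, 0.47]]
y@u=[[-0.50,-0.63,0.41], [-0.33,-0.72,-0.32], [-0.4,-0.45,0.42]]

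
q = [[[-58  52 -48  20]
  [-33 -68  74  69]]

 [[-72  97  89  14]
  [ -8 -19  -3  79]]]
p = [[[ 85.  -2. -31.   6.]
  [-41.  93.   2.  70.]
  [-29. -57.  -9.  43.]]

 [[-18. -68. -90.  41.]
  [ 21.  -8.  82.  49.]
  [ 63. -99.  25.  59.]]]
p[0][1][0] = -41.0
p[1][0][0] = -18.0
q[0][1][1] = -68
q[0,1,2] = 74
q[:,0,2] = [-48, 89]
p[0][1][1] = 93.0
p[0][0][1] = -2.0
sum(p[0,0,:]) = 58.0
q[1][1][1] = -19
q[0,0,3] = 20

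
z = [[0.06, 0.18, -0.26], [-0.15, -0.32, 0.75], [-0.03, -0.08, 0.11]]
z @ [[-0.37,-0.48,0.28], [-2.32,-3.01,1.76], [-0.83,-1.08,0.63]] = [[-0.22, -0.29, 0.17], [0.18, 0.23, -0.13], [0.11, 0.14, -0.08]]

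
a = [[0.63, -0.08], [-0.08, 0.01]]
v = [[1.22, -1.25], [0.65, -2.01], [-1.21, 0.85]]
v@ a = [[0.87,-0.11], [0.57,-0.07], [-0.83,0.11]]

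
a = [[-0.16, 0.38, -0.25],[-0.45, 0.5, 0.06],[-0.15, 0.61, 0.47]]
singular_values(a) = [1.02, 0.48, 0.19]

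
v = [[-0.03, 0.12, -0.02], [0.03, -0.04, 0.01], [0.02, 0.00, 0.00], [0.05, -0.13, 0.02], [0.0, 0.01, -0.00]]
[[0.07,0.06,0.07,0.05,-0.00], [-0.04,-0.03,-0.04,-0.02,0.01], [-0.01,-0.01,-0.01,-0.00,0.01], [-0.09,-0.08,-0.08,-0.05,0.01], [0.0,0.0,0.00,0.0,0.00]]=v@ [[-0.55, -0.35, -0.67, -0.03, 0.44], [0.43, 0.41, 0.3, 0.45, 0.08], [-0.19, -0.24, -0.52, 0.31, -0.08]]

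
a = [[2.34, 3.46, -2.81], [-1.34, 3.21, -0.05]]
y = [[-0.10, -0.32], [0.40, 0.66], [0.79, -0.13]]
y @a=[[0.19, -1.37, 0.3],[0.05, 3.50, -1.16],[2.02, 2.32, -2.21]]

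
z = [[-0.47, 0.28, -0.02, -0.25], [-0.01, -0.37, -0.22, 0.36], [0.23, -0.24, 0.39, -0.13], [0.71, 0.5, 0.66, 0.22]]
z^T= [[-0.47, -0.01, 0.23, 0.71], [0.28, -0.37, -0.24, 0.50], [-0.02, -0.22, 0.39, 0.66], [-0.25, 0.36, -0.13, 0.22]]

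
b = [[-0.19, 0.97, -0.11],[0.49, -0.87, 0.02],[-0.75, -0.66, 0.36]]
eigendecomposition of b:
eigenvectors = [[0.66, -0.27, -0.22], [-0.75, -0.17, -0.06], [-0.0, -0.95, 0.97]]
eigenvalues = [-1.3, 0.03, 0.57]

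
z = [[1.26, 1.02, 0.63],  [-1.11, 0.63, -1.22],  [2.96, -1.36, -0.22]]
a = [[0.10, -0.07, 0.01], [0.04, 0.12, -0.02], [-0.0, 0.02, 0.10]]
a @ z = [[0.23, 0.04, 0.15], [-0.14, 0.14, -0.12], [0.27, -0.12, -0.05]]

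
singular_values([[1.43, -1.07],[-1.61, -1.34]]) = [2.2, 1.65]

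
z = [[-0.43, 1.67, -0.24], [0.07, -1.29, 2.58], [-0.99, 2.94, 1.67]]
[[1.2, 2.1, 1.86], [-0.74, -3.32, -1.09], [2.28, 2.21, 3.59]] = z @ [[0.36,-0.82,-1.05],[0.83,0.93,0.85],[0.12,-0.80,0.03]]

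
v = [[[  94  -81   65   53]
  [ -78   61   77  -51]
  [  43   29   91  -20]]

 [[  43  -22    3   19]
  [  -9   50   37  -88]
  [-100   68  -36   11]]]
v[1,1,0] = -9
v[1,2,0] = -100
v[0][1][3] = -51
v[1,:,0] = [43, -9, -100]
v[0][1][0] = -78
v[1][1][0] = -9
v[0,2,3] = -20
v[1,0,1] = -22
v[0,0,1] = -81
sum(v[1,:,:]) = -24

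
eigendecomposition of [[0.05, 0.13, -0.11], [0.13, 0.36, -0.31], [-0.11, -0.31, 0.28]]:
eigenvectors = [[-0.26,-0.83,0.49], [-0.73,0.50,0.47], [0.64,0.23,0.74]]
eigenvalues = [0.68, 0.0, 0.01]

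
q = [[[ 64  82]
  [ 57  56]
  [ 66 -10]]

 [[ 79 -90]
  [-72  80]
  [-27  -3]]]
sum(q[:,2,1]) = -13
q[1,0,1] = -90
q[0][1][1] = 56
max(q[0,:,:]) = 82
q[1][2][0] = -27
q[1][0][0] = 79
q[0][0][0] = 64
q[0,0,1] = 82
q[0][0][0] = 64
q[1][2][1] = -3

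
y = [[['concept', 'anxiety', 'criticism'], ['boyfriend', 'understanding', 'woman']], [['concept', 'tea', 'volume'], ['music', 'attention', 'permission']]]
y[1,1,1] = 'attention'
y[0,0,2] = 'criticism'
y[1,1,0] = 'music'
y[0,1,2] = 'woman'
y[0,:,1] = ['anxiety', 'understanding']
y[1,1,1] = 'attention'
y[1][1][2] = 'permission'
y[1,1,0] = 'music'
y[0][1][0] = 'boyfriend'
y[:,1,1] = ['understanding', 'attention']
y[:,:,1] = [['anxiety', 'understanding'], ['tea', 'attention']]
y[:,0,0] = ['concept', 'concept']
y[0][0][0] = 'concept'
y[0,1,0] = 'boyfriend'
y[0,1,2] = 'woman'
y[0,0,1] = 'anxiety'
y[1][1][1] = 'attention'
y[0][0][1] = 'anxiety'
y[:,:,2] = [['criticism', 'woman'], ['volume', 'permission']]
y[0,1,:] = ['boyfriend', 'understanding', 'woman']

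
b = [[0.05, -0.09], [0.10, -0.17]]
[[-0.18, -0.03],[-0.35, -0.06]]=b @ [[-0.93, -0.84], [1.53, -0.12]]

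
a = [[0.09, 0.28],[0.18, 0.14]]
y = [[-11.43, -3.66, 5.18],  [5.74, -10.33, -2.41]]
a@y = [[0.58, -3.22, -0.21], [-1.25, -2.1, 0.59]]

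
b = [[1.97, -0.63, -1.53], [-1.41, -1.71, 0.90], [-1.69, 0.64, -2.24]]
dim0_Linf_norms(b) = [1.97, 1.71, 2.24]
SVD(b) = [[-0.71, -0.28, 0.64], [0.66, 0.06, 0.75], [-0.24, 0.96, 0.14]] @ diag([3.0565076704224925, 2.885676375047155, 1.7189626869548922]) @ [[-0.63, -0.27, 0.73], [-0.78, 0.24, -0.58], [-0.02, -0.93, -0.36]]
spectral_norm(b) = 3.06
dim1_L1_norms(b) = [4.13, 4.02, 4.57]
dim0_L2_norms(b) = [2.95, 1.93, 2.86]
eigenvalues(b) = [2.8, -1.83, -2.95]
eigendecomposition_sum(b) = [[2.33, -0.44, -0.79],[-0.91, 0.17, 0.31],[-0.9, 0.17, 0.3]] + [[-0.22,-0.44,-0.13], [-0.74,-1.46,-0.45], [-0.25,-0.48,-0.15]] + [[-0.14, 0.24, -0.61],[0.24, -0.42, 1.04],[-0.55, 0.96, -2.39]]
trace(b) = -1.98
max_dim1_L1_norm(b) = 4.57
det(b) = 15.16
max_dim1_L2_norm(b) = 2.88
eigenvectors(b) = [[-0.88, 0.27, 0.23], [0.34, 0.91, -0.39], [0.34, 0.3, 0.89]]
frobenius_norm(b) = 4.54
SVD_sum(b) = [[1.37, 0.59, -1.59], [-1.26, -0.54, 1.46], [0.47, 0.2, -0.55]] + [[0.62,  -0.19,  0.46], [-0.13,  0.04,  -0.10], [-2.16,  0.66,  -1.61]] + [[-0.02, -1.03, -0.40], [-0.02, -1.21, -0.47], [-0.00, -0.22, -0.09]]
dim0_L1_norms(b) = [5.07, 2.98, 4.67]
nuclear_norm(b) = 7.66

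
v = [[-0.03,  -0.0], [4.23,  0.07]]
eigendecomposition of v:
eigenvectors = [[0.00,  0.02], [1.00,  -1.0]]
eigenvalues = [0.07, -0.03]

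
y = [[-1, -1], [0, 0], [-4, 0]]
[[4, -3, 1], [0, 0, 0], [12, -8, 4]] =y @ [[-3, 2, -1], [-1, 1, 0]]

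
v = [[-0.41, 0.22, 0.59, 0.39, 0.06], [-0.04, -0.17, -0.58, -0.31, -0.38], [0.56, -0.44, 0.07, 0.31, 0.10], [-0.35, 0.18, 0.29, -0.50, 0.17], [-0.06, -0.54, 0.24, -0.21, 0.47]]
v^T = [[-0.41, -0.04, 0.56, -0.35, -0.06], [0.22, -0.17, -0.44, 0.18, -0.54], [0.59, -0.58, 0.07, 0.29, 0.24], [0.39, -0.31, 0.31, -0.5, -0.21], [0.06, -0.38, 0.1, 0.17, 0.47]]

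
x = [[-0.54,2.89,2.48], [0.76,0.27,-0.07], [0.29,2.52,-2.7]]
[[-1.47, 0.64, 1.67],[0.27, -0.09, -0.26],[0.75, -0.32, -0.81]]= x @[[0.37, -0.13, -0.36],[-0.13, 0.06, 0.16],[-0.36, 0.16, 0.41]]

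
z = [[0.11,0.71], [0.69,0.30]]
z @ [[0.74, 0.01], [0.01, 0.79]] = [[0.09, 0.56], [0.51, 0.24]]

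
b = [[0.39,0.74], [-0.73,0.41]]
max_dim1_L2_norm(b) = 0.84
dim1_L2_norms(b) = [0.84, 0.84]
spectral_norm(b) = 0.85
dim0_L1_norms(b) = [1.12, 1.15]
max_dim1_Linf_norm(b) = 0.74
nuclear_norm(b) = 1.67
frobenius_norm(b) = 1.18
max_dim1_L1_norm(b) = 1.14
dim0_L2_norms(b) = [0.83, 0.85]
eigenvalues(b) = [(0.4+0.73j), (0.4-0.73j)]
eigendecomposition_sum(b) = [[0.20+0.37j, 0.37-0.20j], [-0.37+0.20j, 0.20+0.36j]] + [[(0.2-0.37j), (0.37+0.2j)],[(-0.36-0.2j), (0.21-0.36j)]]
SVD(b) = [[0.69, 0.72], [0.72, -0.69]] @ diag([0.8479748188367806, 0.8256141390617829]) @ [[-0.30, 0.95], [0.95, 0.3]]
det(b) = 0.70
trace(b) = 0.80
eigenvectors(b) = [[(0.71+0j), (0.71-0j)],[0.01+0.70j, (0.01-0.7j)]]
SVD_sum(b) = [[-0.18,0.56], [-0.18,0.58]] + [[0.57, 0.18],  [-0.55, -0.17]]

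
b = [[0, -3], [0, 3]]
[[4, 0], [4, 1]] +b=[[4, -3], [4, 4]]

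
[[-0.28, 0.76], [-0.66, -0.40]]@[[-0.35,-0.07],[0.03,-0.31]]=[[0.12, -0.22], [0.22, 0.17]]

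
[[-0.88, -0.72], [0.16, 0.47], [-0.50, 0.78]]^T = [[-0.88, 0.16, -0.5], [-0.72, 0.47, 0.78]]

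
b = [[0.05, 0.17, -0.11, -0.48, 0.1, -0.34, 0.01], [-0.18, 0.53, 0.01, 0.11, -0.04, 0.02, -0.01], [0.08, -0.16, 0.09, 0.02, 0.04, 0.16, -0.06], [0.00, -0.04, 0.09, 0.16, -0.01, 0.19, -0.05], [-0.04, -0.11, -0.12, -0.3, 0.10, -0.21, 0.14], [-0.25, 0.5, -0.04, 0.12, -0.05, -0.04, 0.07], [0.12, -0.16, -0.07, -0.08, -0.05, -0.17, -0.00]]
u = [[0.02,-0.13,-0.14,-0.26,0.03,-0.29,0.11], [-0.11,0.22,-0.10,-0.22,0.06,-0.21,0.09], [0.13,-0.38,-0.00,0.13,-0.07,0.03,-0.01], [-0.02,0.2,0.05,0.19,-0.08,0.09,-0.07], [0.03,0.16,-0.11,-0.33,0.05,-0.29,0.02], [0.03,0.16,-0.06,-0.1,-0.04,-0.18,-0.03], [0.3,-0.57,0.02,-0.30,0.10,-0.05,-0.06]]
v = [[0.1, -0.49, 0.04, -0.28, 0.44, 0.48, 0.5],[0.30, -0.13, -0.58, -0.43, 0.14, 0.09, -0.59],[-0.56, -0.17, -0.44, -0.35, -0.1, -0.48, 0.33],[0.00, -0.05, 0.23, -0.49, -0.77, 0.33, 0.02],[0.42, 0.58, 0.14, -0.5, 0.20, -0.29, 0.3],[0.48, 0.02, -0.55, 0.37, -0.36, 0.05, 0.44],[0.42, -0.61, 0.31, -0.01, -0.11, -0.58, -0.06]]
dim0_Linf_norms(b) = [0.25, 0.53, 0.12, 0.48, 0.1, 0.34, 0.14]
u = v @ b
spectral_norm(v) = 1.01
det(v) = 1.00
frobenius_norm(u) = 1.22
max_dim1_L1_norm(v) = 2.43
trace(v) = -0.77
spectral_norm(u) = 0.87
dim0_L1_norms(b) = [0.72, 1.67, 0.53, 1.27, 0.39, 1.13, 0.34]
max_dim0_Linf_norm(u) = 0.57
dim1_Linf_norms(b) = [0.48, 0.53, 0.16, 0.19, 0.3, 0.5, 0.17]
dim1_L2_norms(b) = [0.63, 0.57, 0.27, 0.27, 0.44, 0.58, 0.29]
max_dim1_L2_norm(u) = 0.72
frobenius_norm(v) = 2.65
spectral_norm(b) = 0.87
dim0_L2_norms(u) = [0.35, 0.79, 0.22, 0.61, 0.17, 0.51, 0.17]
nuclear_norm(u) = 2.11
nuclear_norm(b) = 2.10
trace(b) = 0.89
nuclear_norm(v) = 7.00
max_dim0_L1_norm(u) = 1.82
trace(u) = 0.24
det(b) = 0.00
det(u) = 0.00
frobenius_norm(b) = 1.22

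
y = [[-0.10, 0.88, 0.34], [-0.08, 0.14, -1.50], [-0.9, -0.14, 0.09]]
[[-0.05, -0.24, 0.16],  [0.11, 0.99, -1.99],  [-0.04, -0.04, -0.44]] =y @ [[0.04, -0.02, 0.65],[-0.02, -0.02, -0.24],[-0.08, -0.66, 1.27]]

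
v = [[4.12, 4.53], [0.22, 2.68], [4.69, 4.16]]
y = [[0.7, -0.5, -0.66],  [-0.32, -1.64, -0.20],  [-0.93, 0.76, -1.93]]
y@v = [[-0.32, -0.91], [-2.62, -6.68], [-12.72, -10.2]]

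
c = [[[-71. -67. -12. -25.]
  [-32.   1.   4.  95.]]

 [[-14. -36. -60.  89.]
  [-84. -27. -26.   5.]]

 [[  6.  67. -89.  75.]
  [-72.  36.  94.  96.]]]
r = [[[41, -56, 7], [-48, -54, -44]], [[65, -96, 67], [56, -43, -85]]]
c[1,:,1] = [-36.0, -27.0]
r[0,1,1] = -54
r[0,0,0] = 41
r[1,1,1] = -43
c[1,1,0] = -84.0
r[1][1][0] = 56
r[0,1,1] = -54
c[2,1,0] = -72.0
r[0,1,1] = -54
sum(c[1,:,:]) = -153.0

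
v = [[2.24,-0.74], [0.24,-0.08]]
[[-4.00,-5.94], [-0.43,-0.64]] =v @ [[-2.50, -1.23], [-2.16, 4.30]]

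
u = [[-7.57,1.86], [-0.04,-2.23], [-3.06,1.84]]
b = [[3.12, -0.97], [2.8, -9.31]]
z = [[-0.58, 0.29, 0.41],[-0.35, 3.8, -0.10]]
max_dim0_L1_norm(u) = 10.67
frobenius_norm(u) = 8.86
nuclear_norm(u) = 10.89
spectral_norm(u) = 8.54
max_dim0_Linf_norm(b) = 9.31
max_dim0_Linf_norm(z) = 3.8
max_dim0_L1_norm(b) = 10.28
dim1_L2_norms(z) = [0.77, 3.82]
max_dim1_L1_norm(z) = 4.25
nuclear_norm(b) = 12.56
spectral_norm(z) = 3.83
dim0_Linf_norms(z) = [0.58, 3.8, 0.41]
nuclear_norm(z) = 4.52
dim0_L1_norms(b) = [5.92, 10.28]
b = z @ u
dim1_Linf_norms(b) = [3.12, 9.31]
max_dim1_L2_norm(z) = 3.82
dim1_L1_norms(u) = [9.43, 2.27, 4.9]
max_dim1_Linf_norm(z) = 3.8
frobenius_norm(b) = 10.26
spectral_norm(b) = 9.91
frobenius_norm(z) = 3.89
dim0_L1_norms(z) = [0.93, 4.09, 0.51]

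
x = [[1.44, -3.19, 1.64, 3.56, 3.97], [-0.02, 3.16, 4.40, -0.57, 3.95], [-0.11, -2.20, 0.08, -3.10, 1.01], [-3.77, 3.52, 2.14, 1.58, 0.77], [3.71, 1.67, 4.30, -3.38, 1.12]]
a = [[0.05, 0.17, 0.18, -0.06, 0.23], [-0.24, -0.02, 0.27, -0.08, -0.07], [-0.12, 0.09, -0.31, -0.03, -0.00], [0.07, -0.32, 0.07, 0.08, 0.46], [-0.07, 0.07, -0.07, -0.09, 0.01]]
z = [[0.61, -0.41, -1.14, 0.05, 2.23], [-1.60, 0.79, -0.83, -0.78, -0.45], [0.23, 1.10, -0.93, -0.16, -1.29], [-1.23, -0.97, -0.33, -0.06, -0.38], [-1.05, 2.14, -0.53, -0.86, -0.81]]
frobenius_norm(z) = 5.04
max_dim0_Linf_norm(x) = 4.4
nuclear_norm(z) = 9.34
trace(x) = 7.38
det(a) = -0.00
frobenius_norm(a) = 0.86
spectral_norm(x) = 9.07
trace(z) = -0.40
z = x @ a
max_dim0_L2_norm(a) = 0.52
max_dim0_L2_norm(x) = 6.72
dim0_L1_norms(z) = [4.72, 5.41, 3.76, 1.91, 5.16]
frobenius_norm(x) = 13.64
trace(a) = -0.19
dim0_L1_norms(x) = [9.05, 13.74, 12.56, 12.19, 10.82]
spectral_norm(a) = 0.61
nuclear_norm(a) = 1.67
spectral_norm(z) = 3.84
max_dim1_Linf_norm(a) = 0.46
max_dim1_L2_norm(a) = 0.57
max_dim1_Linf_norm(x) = 4.4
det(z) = 1.24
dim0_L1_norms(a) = [0.55, 0.67, 0.9, 0.34, 0.77]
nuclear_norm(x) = 26.83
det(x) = -1276.51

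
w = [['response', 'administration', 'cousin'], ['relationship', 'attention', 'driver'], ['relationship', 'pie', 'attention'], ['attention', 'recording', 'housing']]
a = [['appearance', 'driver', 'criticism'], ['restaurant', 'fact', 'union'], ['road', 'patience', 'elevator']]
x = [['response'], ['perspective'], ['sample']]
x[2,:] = ['sample']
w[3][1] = 'recording'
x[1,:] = ['perspective']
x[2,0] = 'sample'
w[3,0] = 'attention'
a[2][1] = 'patience'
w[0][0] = 'response'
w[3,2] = 'housing'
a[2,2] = 'elevator'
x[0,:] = ['response']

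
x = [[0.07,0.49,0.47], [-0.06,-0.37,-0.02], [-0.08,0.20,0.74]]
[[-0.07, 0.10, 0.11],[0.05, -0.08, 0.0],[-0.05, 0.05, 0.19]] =x@[[0.19, -0.16, -0.00], [-0.16, 0.24, -0.02], [-0.0, -0.02, 0.26]]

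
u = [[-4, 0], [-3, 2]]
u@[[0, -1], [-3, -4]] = [[0, 4], [-6, -5]]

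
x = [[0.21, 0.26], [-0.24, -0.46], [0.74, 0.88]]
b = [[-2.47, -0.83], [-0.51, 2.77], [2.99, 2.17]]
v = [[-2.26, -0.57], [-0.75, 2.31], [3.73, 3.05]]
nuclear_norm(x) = 1.40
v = b + x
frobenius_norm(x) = 1.30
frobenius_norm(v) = 5.88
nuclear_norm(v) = 7.80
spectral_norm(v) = 5.33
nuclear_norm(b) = 7.27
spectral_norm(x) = 1.30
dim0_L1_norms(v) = [6.74, 5.93]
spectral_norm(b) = 4.63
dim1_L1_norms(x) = [0.47, 0.7, 1.62]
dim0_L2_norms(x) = [0.81, 1.03]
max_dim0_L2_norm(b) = 3.91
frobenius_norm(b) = 5.33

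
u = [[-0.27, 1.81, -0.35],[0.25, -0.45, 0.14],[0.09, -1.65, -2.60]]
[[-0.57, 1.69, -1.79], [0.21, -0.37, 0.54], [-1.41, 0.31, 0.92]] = u@[[0.18, 0.48, 0.45], [-0.16, 0.88, -0.88], [0.65, -0.66, 0.22]]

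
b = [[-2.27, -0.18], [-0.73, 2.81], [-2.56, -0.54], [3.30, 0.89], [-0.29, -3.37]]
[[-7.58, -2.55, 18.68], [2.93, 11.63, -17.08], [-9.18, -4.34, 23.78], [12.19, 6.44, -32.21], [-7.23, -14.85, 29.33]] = b@[[3.19,0.78,-7.59], [1.87,4.34,-8.05]]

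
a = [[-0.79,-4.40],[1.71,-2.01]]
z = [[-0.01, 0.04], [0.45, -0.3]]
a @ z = [[-1.97, 1.29], [-0.92, 0.67]]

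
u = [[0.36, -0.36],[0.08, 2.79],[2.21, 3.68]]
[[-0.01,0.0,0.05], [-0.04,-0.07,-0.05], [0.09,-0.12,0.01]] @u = [[0.11, 0.19], [-0.13, -0.36], [0.04, -0.33]]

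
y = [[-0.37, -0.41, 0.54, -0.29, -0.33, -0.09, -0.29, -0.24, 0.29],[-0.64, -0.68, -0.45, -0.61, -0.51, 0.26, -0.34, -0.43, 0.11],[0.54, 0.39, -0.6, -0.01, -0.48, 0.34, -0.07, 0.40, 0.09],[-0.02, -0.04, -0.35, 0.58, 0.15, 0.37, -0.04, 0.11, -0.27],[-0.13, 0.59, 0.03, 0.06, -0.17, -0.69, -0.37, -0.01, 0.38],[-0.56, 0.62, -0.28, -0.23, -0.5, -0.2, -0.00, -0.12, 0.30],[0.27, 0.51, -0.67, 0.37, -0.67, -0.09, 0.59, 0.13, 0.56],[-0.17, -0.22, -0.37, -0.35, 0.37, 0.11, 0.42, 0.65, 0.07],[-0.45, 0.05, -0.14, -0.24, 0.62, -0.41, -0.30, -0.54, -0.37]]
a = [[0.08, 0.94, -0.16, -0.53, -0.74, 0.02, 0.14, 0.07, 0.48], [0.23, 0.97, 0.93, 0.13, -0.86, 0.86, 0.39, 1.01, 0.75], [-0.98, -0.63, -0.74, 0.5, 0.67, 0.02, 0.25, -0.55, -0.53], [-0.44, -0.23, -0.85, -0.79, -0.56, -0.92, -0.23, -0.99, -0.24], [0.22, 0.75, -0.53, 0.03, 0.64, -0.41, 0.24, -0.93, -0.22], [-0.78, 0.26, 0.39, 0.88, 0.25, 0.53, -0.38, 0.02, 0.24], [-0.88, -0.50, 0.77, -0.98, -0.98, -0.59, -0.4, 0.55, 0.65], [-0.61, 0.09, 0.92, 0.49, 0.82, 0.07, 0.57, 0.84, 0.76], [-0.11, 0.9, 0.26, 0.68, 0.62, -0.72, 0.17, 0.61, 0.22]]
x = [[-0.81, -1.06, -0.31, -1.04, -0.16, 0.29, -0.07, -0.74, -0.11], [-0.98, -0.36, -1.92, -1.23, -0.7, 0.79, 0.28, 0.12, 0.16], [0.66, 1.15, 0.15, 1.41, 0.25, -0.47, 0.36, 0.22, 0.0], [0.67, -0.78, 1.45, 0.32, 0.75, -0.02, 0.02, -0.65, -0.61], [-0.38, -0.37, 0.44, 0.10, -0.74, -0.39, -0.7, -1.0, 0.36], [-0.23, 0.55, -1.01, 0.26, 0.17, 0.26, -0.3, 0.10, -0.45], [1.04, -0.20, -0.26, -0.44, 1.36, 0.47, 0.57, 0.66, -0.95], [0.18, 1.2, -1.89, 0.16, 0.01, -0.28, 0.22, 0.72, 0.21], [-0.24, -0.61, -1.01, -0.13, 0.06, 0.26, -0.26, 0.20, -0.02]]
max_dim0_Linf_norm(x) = 1.92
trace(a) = 1.35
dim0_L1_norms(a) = [4.33, 5.27, 5.55, 5.01, 6.14, 4.14, 2.77, 5.57, 4.09]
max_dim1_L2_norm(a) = 2.26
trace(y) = -0.57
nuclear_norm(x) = 13.30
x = a @ y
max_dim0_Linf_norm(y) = 0.69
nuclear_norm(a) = 13.21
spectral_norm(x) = 3.99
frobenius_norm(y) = 3.47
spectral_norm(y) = 2.03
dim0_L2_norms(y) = [1.21, 1.35, 1.29, 1.08, 1.37, 1.02, 0.98, 1.08, 0.93]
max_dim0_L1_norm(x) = 8.44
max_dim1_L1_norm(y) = 4.03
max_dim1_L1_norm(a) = 6.3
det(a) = -0.79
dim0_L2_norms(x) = [1.97, 2.34, 3.43, 2.24, 1.89, 1.23, 1.11, 1.74, 1.3]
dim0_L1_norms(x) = [5.19, 6.28, 8.44, 5.09, 4.2, 3.23, 2.78, 4.41, 2.87]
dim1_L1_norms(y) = [2.85, 4.03, 2.92, 1.93, 2.43, 2.81, 3.86, 2.73, 3.12]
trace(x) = 0.09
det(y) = -0.02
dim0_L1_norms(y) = [3.15, 3.51, 3.43, 2.74, 3.8, 2.56, 2.42, 2.63, 2.44]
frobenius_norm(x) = 6.10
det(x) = 0.02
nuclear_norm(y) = 8.81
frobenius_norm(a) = 5.48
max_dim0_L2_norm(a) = 2.13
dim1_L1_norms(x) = [4.59, 6.54, 4.67, 5.27, 4.48, 3.33, 5.95, 4.87, 2.79]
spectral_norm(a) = 3.45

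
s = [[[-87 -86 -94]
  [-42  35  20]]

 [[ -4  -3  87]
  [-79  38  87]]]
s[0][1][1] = 35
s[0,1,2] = 20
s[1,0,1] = -3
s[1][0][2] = 87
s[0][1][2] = 20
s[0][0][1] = -86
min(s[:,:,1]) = -86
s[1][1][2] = 87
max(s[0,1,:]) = 35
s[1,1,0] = -79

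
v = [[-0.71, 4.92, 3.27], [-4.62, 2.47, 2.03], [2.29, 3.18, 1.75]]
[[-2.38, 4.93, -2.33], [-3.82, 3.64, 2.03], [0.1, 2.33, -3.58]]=v @ [[0.65,-0.19,-0.74], [-0.65,0.37,-0.66], [0.39,0.91,0.12]]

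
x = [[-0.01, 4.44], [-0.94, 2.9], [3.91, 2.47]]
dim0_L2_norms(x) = [4.02, 5.85]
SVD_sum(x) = [[1.35, 3.98],[0.78, 2.32],[1.15, 3.40]] + [[-1.36, 0.46], [-1.72, 0.58], [2.76, -0.93]]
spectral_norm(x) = 6.05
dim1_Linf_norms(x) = [4.44, 2.9, 3.91]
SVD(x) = [[-0.7, 0.38],[-0.4, 0.49],[-0.59, -0.78]] @ diag([6.045824953984448, 3.7207930103378417]) @ [[-0.32, -0.95], [-0.95, 0.32]]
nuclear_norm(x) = 9.77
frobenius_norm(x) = 7.10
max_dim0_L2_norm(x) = 5.85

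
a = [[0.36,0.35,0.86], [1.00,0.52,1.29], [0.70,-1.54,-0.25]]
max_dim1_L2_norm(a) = 1.71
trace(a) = 0.63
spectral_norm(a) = 2.05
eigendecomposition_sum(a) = [[-0.43+0.00j, (0.28+0j), 0.07+0.00j], [-0.15+0.00j, (0.1+0j), (0.02+0j)], [(0.44-0j), (-0.29-0j), (-0.07-0j)]] + [[0.39-0.24j,  (0.04+0.44j),  (0.4-0.08j)], [0.58-0.53j,  0.21+0.72j,  (0.63-0.26j)], [(0.13+0.66j),  (-0.63-0.17j),  -0.09+0.59j]] + [[(0.39+0.24j),  0.04-0.44j,  0.40+0.08j], [0.58+0.53j,  (0.21-0.72j),  (0.63+0.26j)], [(0.13-0.66j),  -0.63+0.17j,  -0.09-0.59j]]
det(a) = -0.57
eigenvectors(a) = [[(-0.68+0j),(0.4+0.08j),0.40-0.08j], [(-0.24+0j),(0.69+0j),0.69-0.00j], [(0.7+0j),-0.31+0.51j,(-0.31-0.51j)]]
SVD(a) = [[-0.47, -0.15, 0.87],[-0.77, -0.42, -0.48],[0.44, -0.89, 0.08]] @ diag([2.04545075247355, 1.624022621480373, 0.17024025412753518]) @ [[-0.30, -0.61, -0.73], [-0.68, 0.68, -0.28], [-0.67, -0.41, 0.62]]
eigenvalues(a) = [(-0.4+0j), (0.51+1.07j), (0.51-1.07j)]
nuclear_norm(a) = 3.84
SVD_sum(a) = [[0.29,0.58,0.7], [0.48,0.95,1.15], [-0.28,-0.55,-0.66]] + [[0.17,-0.17,0.07], [0.47,-0.47,0.19], [0.99,-0.98,0.41]] + [[-0.10, -0.06, 0.09], [0.05, 0.03, -0.05], [-0.01, -0.01, 0.01]]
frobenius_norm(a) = 2.62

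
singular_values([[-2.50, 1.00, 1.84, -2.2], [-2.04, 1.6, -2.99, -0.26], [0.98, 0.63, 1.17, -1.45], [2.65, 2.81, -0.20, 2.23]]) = [5.23, 4.12, 3.17, 1.25]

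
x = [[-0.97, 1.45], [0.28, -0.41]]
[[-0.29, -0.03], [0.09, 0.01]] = x@ [[0.79, 0.23], [0.33, 0.13]]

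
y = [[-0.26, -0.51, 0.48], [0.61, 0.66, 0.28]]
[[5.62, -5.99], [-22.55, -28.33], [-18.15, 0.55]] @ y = [[-5.12, -6.82, 1.02], [-11.42, -7.20, -18.76], [5.05, 9.62, -8.56]]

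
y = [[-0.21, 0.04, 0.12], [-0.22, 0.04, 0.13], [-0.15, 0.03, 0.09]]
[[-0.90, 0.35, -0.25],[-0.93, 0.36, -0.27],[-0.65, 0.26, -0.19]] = y@ [[3.4, 0.05, -0.08], [-6.23, 4.90, -0.53], [0.51, 1.36, -2.03]]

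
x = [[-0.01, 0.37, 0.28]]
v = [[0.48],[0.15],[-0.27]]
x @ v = [[-0.02]]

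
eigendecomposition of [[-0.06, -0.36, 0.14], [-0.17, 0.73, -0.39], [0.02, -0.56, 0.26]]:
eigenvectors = [[-0.31, 0.8, -0.31], [0.78, 0.37, 0.39], [-0.54, 0.47, 0.87]]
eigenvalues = [1.07, -0.14, 0.0]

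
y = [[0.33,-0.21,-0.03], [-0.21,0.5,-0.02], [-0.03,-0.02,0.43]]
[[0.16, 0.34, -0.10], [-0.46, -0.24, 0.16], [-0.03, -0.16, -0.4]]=y @ [[-0.14, 0.95, -0.29], [-0.98, -0.10, 0.16], [-0.12, -0.30, -0.94]]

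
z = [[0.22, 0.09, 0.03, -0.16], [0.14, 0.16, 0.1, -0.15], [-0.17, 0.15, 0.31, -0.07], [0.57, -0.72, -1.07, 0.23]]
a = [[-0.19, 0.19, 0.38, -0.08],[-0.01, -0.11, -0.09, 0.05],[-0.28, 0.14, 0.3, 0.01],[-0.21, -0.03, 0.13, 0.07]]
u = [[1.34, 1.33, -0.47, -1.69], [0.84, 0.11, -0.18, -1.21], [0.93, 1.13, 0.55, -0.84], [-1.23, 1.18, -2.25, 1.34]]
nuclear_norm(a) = 0.94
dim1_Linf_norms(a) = [0.38, 0.11, 0.3, 0.21]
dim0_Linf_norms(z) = [0.57, 0.72, 1.07, 0.23]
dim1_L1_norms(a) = [0.84, 0.26, 0.73, 0.44]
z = u @ a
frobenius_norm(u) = 4.67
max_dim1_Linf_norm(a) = 0.38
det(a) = -0.00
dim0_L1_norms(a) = [0.69, 0.47, 0.9, 0.21]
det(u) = -0.02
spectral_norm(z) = 1.49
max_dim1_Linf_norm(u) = 2.25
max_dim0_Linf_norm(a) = 0.38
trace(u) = 3.34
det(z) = -0.00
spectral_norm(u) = 3.66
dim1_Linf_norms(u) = [1.69, 1.21, 1.13, 2.25]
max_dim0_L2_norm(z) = 1.12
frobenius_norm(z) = 1.53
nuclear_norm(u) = 7.33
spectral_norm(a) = 0.67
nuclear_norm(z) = 1.92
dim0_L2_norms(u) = [2.21, 2.11, 2.37, 2.61]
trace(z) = 0.92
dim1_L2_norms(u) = [2.58, 1.49, 1.77, 3.12]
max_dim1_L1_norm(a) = 0.84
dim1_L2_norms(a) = [0.47, 0.15, 0.43, 0.26]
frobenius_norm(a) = 0.71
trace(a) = 0.07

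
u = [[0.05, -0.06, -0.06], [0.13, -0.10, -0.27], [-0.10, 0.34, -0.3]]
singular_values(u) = [0.47, 0.32, 0.0]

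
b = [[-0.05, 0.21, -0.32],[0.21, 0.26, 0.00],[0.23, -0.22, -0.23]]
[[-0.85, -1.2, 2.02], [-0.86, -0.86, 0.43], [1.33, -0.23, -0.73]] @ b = [[0.26, -0.93, -0.19], [-0.04, -0.50, 0.18], [-0.28, 0.38, -0.26]]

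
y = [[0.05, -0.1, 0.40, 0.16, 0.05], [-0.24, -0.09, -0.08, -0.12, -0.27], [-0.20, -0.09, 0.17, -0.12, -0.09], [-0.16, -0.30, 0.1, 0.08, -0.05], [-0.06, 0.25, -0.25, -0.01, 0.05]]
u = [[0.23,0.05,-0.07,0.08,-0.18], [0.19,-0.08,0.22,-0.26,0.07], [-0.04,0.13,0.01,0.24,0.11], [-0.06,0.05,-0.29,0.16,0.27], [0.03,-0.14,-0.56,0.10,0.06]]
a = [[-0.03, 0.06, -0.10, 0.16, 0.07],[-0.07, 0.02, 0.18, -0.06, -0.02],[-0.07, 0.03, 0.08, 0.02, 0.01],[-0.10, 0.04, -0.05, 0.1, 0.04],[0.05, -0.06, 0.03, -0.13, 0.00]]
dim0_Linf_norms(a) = [0.1, 0.06, 0.18, 0.16, 0.07]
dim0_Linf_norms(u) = [0.23, 0.14, 0.56, 0.26, 0.27]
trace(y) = 0.26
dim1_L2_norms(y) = [0.45, 0.4, 0.32, 0.37, 0.36]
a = y @ u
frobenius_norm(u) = 0.94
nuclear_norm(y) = 1.59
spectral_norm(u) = 0.74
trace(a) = 0.17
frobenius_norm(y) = 0.85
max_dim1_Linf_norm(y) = 0.4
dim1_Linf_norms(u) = [0.23, 0.26, 0.24, 0.29, 0.56]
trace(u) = 0.38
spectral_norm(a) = 0.32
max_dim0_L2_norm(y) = 0.52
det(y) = 0.00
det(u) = 0.00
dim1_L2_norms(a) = [0.21, 0.2, 0.11, 0.16, 0.15]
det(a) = 0.00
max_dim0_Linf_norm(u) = 0.56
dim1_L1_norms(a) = [0.42, 0.35, 0.21, 0.33, 0.27]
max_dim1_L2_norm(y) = 0.45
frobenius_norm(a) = 0.39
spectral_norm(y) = 0.62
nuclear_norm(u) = 1.76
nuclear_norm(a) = 0.62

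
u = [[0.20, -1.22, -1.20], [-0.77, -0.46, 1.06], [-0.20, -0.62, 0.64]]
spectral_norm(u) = 1.90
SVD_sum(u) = [[0.51, -0.43, -1.34], [-0.36, 0.31, 0.96], [-0.16, 0.13, 0.41]] + [[-0.27, -0.80, 0.16], [-0.27, -0.8, 0.16], [-0.24, -0.71, 0.14]] + [[-0.04,0.01,-0.02], [-0.13,0.03,-0.06], [0.19,-0.05,0.09]]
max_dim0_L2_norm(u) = 1.72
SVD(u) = [[0.79, -0.6, 0.15], [-0.57, -0.60, 0.56], [-0.24, -0.53, -0.81]] @ diag([1.8993372872795429, 1.431950566508826, 0.26932405058709247]) @ [[0.34, -0.29, -0.90],[0.31, 0.93, -0.18],[-0.89, 0.22, -0.41]]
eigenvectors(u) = [[(0.8+0j), (0.84+0j), (0.84-0j)],[(0.53+0j), (-0.47-0.05j), -0.47+0.05j],[(0.29+0j), (0.12-0.25j), (0.12+0.25j)]]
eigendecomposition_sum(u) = [[(-0.52-0j), (-0.89-0j), 0.19+0.00j], [-0.35-0.00j, -0.59-0.00j, 0.13+0.00j], [(-0.19-0j), -0.32-0.00j, (0.07+0j)]] + [[(0.36-0.18j), (-0.16-0.41j), (-0.69+1.26j)], [-0.21+0.08j, (0.06+0.24j), (0.47-0.65j)], [(-0.01-0.14j), (-0.15-0.01j), (0.29+0.39j)]] + [[(0.36+0.18j), -0.16+0.41j, -0.69-1.26j], [-0.21-0.08j, (0.06-0.24j), (0.47+0.65j)], [-0.01+0.14j, -0.15+0.01j, 0.29-0.39j]]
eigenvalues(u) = [(-1.04+0j), (0.71+0.44j), (0.71-0.44j)]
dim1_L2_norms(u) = [1.72, 1.39, 0.91]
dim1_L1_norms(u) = [2.62, 2.29, 1.46]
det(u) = -0.73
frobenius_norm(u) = 2.39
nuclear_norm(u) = 3.60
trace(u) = 0.38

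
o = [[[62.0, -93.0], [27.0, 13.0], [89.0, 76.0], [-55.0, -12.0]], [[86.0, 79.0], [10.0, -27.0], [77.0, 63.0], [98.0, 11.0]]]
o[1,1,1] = -27.0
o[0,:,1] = [-93.0, 13.0, 76.0, -12.0]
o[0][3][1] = -12.0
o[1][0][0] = 86.0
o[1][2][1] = 63.0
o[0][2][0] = 89.0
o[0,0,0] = 62.0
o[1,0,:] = [86.0, 79.0]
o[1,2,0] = 77.0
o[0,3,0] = -55.0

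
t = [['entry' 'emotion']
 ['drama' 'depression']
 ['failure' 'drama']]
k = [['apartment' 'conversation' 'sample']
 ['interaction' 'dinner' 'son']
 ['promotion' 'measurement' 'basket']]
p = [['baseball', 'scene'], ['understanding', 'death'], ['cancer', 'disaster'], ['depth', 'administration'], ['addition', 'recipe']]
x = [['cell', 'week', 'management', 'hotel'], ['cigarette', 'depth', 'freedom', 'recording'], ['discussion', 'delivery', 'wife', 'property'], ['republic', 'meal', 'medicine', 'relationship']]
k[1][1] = 'dinner'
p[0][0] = 'baseball'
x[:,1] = ['week', 'depth', 'delivery', 'meal']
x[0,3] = 'hotel'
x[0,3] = 'hotel'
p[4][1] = 'recipe'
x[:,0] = ['cell', 'cigarette', 'discussion', 'republic']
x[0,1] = 'week'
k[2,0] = 'promotion'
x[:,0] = ['cell', 'cigarette', 'discussion', 'republic']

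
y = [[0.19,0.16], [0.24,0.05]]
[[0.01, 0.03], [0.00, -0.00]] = y @ [[0.01, -0.05], [0.04, 0.23]]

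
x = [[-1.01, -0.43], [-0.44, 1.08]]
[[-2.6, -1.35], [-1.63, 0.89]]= x @ [[2.74, 0.84], [-0.39, 1.17]]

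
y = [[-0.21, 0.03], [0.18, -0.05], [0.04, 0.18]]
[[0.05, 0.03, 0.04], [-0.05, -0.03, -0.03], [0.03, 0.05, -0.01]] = y @ [[-0.19, -0.1, -0.17], [0.23, 0.28, -0.0]]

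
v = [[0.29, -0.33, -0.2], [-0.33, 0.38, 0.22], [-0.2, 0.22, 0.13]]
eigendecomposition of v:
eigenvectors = [[-0.6,0.65,-0.46], [0.69,0.13,-0.71], [0.41,0.75,0.53]]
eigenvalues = [0.8, -0.01, 0.01]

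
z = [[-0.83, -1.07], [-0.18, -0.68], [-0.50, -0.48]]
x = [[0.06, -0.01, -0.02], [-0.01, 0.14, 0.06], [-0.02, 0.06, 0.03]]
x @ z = [[-0.04, -0.05], [-0.05, -0.11], [-0.01, -0.03]]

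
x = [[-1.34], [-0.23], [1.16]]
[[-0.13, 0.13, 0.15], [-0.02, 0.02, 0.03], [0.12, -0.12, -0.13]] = x@[[0.1, -0.10, -0.11]]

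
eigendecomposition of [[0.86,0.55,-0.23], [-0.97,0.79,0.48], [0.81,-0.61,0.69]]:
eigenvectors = [[(0.16+0.42j), (0.16-0.42j), (0.41+0j)], [-0.64+0.00j, (-0.64-0j), (0.34+0j)], [(0.37-0.5j), (0.37+0.5j), 0.85+0.00j]]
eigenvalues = [(0.75+1j), (0.75-1j), (0.83+0j)]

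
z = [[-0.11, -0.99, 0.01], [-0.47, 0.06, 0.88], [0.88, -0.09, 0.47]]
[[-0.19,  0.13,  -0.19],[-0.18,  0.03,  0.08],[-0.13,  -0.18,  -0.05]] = z @ [[-0.01,-0.18,-0.06], [0.19,-0.11,0.20], [-0.22,-0.06,0.04]]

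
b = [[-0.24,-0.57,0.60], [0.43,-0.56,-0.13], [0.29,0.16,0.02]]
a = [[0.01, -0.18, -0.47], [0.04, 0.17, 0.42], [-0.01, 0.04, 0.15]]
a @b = [[-0.22,0.02,0.02], [0.19,-0.05,0.01], [0.06,0.01,-0.01]]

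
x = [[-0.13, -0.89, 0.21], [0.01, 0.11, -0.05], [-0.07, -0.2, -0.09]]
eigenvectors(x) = [[-0.36+0.00j, -0.94+0.00j, -0.94-0.00j], [0.22+0.00j, 0.20+0.01j, 0.20-0.01j], [0.90+0.00j, (0.25-0.12j), 0.25+0.12j]]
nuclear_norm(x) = 1.09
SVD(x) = [[-0.97, 0.17, -0.16],  [0.12, -0.19, -0.97],  [-0.2, -0.97, 0.17]] @ diag([0.9491877321135732, 0.1408604789065738, 0.0009872625294335645]) @ [[0.15, 0.97, -0.20],[0.31, 0.15, 0.94],[-0.94, 0.20, 0.28]]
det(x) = -0.00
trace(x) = -0.11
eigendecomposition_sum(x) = [[0.04-0.00j, (0.19-0j), 0.02+0.00j], [(-0.03+0j), -0.12+0.00j, -0.01-0.00j], [-0.11+0.00j, (-0.48+0j), -0.04-0.00j]] + [[(-0.09+0.03j), -0.54+0.04j, (0.1+0j)], [(0.02-0j), 0.11-0.00j, -0.02-0.00j], [0.02-0.02j, (0.14-0.08j), (-0.03+0.01j)]] + [[-0.09-0.03j, -0.54-0.04j, (0.1-0j)], [(0.02+0j), (0.11+0j), (-0.02+0j)], [(0.02+0.02j), (0.14+0.08j), (-0.03-0.01j)]]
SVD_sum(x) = [[-0.14, -0.89, 0.19], [0.02, 0.11, -0.02], [-0.03, -0.18, 0.04]] + [[0.01, 0.00, 0.02],[-0.01, -0.00, -0.03],[-0.04, -0.02, -0.13]] + [[0.00, -0.0, -0.0],[0.0, -0.00, -0.0],[-0.00, 0.00, 0.0]]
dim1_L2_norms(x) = [0.92, 0.12, 0.23]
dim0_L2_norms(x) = [0.15, 0.92, 0.23]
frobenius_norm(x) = 0.96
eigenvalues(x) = [(-0.11+0j), 0.03j, -0.03j]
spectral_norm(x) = 0.95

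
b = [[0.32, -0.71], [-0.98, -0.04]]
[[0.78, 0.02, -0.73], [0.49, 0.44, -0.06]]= b @ [[-0.45, -0.44, 0.02], [-1.3, -0.22, 1.04]]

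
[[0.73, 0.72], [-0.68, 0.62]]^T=[[0.73, -0.68], [0.72, 0.62]]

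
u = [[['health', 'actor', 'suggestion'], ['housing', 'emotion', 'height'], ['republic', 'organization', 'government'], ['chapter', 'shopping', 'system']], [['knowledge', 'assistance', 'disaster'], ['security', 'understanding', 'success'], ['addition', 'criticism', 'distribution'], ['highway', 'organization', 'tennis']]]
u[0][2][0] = 'republic'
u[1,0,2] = 'disaster'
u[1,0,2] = 'disaster'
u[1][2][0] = 'addition'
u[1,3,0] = 'highway'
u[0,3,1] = 'shopping'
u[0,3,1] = 'shopping'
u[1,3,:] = ['highway', 'organization', 'tennis']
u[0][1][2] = 'height'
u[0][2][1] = 'organization'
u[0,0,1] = 'actor'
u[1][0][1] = 'assistance'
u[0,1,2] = 'height'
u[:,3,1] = ['shopping', 'organization']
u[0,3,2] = 'system'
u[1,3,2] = 'tennis'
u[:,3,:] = [['chapter', 'shopping', 'system'], ['highway', 'organization', 'tennis']]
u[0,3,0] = 'chapter'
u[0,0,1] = 'actor'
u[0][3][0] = 'chapter'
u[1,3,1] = 'organization'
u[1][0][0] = 'knowledge'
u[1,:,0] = ['knowledge', 'security', 'addition', 'highway']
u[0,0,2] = 'suggestion'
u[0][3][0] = 'chapter'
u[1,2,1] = 'criticism'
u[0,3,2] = 'system'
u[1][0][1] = 'assistance'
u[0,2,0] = 'republic'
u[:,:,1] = [['actor', 'emotion', 'organization', 'shopping'], ['assistance', 'understanding', 'criticism', 'organization']]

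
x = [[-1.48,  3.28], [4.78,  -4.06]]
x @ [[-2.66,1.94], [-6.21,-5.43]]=[[-16.43, -20.68], [12.50, 31.32]]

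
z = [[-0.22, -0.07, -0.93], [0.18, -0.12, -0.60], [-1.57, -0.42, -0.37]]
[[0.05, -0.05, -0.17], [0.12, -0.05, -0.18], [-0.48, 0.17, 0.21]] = z @ [[0.30, -0.09, -0.2],[0.14, -0.14, 0.05],[-0.13, 0.09, 0.23]]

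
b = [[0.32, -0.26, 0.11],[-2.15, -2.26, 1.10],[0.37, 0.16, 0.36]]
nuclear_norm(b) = 4.19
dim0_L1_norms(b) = [2.84, 2.68, 1.57]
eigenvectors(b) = [[0.09, 0.42, -0.03], [0.99, 0.04, 0.4], [-0.07, 0.91, 0.92]]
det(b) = -0.57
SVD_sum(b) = [[-0.00, -0.0, 0.00], [-2.16, -2.26, 1.07], [0.15, 0.16, -0.08]] + [[0.23, -0.10, 0.25], [0.02, -0.01, 0.02], [0.29, -0.13, 0.32]] + [[0.09, -0.16, -0.15], [-0.01, 0.01, 0.01], [-0.07, 0.12, 0.11]]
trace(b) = -1.58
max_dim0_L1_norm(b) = 2.84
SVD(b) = [[0.0, -0.62, -0.78], [1.0, -0.05, 0.04], [-0.07, -0.78, 0.62]] @ diag([3.3157564593428175, 0.5752153796698698, 0.29864087013941454]) @ [[-0.65, -0.68, 0.32], [-0.64, 0.28, -0.71], [-0.40, 0.67, 0.62]]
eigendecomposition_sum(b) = [[-0.17, -0.22, 0.09], [-1.85, -2.3, 0.94], [0.12, 0.15, -0.06]] + [[0.47,-0.04,0.03], [0.04,-0.00,0.00], [1.02,-0.09,0.07]] + [[0.02, -0.00, -0.01], [-0.34, 0.04, 0.15], [-0.78, 0.1, 0.35]]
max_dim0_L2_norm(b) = 2.28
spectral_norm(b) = 3.32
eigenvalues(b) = [-2.54, 0.54, 0.42]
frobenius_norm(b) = 3.38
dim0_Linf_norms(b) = [2.15, 2.26, 1.1]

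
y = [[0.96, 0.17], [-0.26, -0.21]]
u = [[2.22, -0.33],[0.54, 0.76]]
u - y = [[1.26,-0.5], [0.80,0.97]]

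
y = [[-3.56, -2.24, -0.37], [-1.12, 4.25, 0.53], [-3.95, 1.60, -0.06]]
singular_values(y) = [5.59, 4.93, 0.12]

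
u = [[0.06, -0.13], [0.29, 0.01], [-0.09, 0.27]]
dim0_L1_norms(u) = [0.44, 0.41]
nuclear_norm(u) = 0.60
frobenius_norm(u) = 0.43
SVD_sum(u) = [[0.1, -0.09], [0.15, -0.14], [-0.18, 0.17]] + [[-0.04, -0.04], [0.14, 0.15], [0.09, 0.1]]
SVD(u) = [[-0.38, 0.22], [-0.60, -0.80], [0.71, -0.56]] @ diag([0.34956921647414285, 0.25199476759181694]) @ [[-0.74,0.67], [-0.67,-0.74]]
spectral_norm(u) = 0.35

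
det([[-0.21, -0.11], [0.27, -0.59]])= 0.154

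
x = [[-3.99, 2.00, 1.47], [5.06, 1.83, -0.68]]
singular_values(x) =[6.61, 2.8]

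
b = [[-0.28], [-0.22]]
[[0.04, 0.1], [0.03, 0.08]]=b @ [[-0.15,-0.35]]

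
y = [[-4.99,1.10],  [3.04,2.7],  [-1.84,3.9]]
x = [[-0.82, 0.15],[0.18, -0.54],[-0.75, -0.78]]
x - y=[[4.17, -0.95],[-2.86, -3.24],[1.09, -4.68]]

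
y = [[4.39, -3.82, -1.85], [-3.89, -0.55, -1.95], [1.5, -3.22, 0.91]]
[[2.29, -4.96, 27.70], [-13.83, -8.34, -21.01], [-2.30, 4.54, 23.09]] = y @[[2.83, 0.28, 4.18], [2.26, -0.21, -4.20], [0.81, 3.78, 3.62]]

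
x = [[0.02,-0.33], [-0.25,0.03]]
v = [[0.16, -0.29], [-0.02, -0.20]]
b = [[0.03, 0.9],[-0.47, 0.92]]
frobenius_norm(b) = 1.37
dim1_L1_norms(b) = [0.93, 1.39]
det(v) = -0.04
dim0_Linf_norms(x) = [0.25, 0.33]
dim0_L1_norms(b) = [0.5, 1.82]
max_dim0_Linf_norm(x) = 0.33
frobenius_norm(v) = 0.39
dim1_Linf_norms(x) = [0.33, 0.25]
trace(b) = 0.95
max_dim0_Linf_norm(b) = 0.92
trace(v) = -0.04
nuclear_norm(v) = 0.48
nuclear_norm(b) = 1.67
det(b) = 0.45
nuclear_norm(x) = 0.58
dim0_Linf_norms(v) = [0.16, 0.29]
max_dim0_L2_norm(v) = 0.35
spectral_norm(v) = 0.37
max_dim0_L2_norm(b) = 1.29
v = x @ b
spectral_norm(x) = 0.34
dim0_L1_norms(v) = [0.18, 0.49]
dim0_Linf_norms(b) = [0.47, 0.92]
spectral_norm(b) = 1.33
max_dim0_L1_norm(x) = 0.36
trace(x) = 0.05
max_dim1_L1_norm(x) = 0.35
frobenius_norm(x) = 0.42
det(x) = -0.08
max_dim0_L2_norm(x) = 0.33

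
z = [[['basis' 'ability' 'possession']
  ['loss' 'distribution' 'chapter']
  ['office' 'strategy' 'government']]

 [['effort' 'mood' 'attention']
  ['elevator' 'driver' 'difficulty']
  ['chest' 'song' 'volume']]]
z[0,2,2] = 'government'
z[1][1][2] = 'difficulty'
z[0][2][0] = 'office'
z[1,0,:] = ['effort', 'mood', 'attention']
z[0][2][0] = 'office'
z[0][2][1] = 'strategy'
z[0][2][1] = 'strategy'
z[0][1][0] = 'loss'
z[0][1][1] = 'distribution'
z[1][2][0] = 'chest'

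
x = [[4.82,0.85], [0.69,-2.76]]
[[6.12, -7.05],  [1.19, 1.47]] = x@[[1.29,-1.31], [-0.11,-0.86]]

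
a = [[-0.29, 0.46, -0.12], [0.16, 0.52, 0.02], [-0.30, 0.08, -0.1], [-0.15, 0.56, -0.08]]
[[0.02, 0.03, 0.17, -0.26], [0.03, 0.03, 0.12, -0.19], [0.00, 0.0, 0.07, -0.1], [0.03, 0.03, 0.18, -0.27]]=a@[[-0.0, 0.00, -0.09, 0.13], [0.05, 0.06, 0.26, -0.41], [-0.00, 0.01, -0.2, 0.30]]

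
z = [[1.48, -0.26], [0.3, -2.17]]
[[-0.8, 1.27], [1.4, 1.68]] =z @[[-0.67, 0.74], [-0.74, -0.67]]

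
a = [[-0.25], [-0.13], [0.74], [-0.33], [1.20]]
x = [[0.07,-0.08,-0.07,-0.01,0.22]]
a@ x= [[-0.02, 0.02, 0.02, 0.00, -0.06],  [-0.01, 0.01, 0.01, 0.00, -0.03],  [0.05, -0.06, -0.05, -0.01, 0.16],  [-0.02, 0.03, 0.02, 0.0, -0.07],  [0.08, -0.1, -0.08, -0.01, 0.26]]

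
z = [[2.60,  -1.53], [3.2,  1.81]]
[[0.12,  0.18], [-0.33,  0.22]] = z@[[-0.03,  0.07], [-0.13,  0.0]]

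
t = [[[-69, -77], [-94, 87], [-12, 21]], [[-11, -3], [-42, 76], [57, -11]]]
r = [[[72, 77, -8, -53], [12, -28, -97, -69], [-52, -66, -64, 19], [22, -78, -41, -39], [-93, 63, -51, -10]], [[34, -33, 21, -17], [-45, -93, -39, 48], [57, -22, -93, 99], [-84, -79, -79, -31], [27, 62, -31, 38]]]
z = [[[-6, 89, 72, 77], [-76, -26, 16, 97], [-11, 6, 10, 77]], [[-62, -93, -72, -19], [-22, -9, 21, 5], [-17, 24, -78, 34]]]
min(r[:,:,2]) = -97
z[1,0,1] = -93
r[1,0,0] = 34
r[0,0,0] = 72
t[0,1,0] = -94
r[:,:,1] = [[77, -28, -66, -78, 63], [-33, -93, -22, -79, 62]]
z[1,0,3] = -19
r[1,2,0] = 57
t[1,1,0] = -42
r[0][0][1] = 77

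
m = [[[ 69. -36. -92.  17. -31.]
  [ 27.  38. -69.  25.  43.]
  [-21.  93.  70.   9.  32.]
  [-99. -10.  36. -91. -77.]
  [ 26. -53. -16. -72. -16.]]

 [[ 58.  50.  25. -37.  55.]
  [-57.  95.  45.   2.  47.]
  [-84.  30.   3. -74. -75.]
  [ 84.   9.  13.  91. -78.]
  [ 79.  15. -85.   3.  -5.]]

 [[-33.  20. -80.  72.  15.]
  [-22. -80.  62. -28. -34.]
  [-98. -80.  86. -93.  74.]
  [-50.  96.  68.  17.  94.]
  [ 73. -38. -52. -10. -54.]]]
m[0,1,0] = 27.0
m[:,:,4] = [[-31.0, 43.0, 32.0, -77.0, -16.0], [55.0, 47.0, -75.0, -78.0, -5.0], [15.0, -34.0, 74.0, 94.0, -54.0]]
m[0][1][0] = 27.0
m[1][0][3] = -37.0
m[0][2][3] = 9.0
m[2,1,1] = -80.0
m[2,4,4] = -54.0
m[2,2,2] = 86.0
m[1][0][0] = 58.0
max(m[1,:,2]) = 45.0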